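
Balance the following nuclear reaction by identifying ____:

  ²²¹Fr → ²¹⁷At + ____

Conserve mass number: 221 = 217 + A, so A = 4.
Conserve atomic number: 87 = 85 + Z, so Z = 2.
A = 4 and Z = 2 is ⁴He — an alpha particle.

alpha particle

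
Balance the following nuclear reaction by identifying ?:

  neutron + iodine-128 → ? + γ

I-129

Conserve mass number: 1 + 128 = A + 0, so A = 129.
Conserve atomic number: 0 + 53 = Z + 0, so Z = 53.
Z = 53 is iodine, so the species is iodine-129.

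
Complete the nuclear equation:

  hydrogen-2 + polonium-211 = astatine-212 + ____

neutron

Conserve mass number: 2 + 211 = 212 + A, so A = 1.
Conserve atomic number: 1 + 84 = 85 + Z, so Z = 0.
A = 1 and Z = 0 is neutron — a neutron.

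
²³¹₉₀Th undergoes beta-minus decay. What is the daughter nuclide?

Pa-231

Beta-minus decay: mass number changes by +0, atomic number by +1.
A: 231 = 231; Z: 90 + 1 = 91.
Z = 91 is protactinium, so the daughter is ²³¹₉₁Pa.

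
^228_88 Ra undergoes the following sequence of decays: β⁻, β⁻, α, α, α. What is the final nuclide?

Start: (A, Z) = (228, 88).
After β⁻: (228, 89).
After β⁻: (228, 90).
After α: (224, 88).
After α: (220, 86).
After α: (216, 84).
Z = 84 is polonium.

Po-216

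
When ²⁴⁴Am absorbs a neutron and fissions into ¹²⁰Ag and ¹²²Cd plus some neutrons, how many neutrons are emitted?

3

Conserve mass number: 245 = 120 + 122 + k, so k = 245 − 242 = 3.
Check atomic number: 95 = 47 + 48 + 0 = 95. ✓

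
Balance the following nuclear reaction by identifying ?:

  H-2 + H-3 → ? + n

He-4

Conserve mass number: 2 + 3 = A + 1, so A = 4.
Conserve atomic number: 1 + 1 = Z + 0, so Z = 2.
A = 4 and Z = 2 is He-4 — an alpha particle.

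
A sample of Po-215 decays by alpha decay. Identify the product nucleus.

Pb-211

Alpha decay: mass number changes by -4, atomic number by -2.
A: 215 − 4 = 211; Z: 84 − 2 = 82.
Z = 82 is lead, so the daughter is Pb-211.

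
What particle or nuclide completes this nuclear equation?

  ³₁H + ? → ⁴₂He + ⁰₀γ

Conserve mass number: 3 + A = 4 + 0, so A = 1.
Conserve atomic number: 1 + Z = 2 + 0, so Z = 1.
A = 1 and Z = 1 is ¹₁H — a proton.

proton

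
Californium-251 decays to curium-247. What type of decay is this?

ΔA = 247 − 251 = -4; ΔZ = 96 − 98 = -2.
A drops by 4 and Z drops by 2 — the signature of alpha emission.

alpha decay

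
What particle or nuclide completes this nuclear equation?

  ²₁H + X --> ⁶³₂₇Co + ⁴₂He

Ni-65

Conserve mass number: 2 + A = 63 + 4, so A = 65.
Conserve atomic number: 1 + Z = 27 + 2, so Z = 28.
Z = 28 is nickel, so the species is ⁶⁵₂₈Ni.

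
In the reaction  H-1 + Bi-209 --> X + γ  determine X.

Po-210

Conserve mass number: 1 + 209 = A + 0, so A = 210.
Conserve atomic number: 1 + 83 = Z + 0, so Z = 84.
Z = 84 is polonium, so the species is Po-210.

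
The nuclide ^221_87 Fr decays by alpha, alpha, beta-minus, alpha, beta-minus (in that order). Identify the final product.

Bi-209

Start: (A, Z) = (221, 87).
After α: (217, 85).
After α: (213, 83).
After β⁻: (213, 84).
After α: (209, 82).
After β⁻: (209, 83).
Z = 83 is bismuth.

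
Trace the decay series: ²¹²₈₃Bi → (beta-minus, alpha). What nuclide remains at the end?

Start: (A, Z) = (212, 83).
After β⁻: (212, 84).
After α: (208, 82).
Z = 82 is lead.

Pb-208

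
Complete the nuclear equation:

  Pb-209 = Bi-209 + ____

beta-minus particle

Conserve mass number: 209 = 209 + A, so A = 0.
Conserve atomic number: 82 = 83 + Z, so Z = -1.
A = 0 and Z = -1 is e⁻ — a beta-minus particle.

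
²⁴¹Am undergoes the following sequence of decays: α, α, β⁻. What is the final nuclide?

Start: (A, Z) = (241, 95).
After α: (237, 93).
After α: (233, 91).
After β⁻: (233, 92).
Z = 92 is uranium.

U-233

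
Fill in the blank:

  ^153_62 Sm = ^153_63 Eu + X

beta-minus particle

Conserve mass number: 153 = 153 + A, so A = 0.
Conserve atomic number: 62 = 63 + Z, so Z = -1.
A = 0 and Z = -1 is ^0_-1 e — a beta-minus particle.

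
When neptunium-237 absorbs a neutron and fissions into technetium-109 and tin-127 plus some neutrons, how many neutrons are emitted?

2

Conserve mass number: 238 = 109 + 127 + k, so k = 238 − 236 = 2.
Check atomic number: 93 = 43 + 50 + 0 = 93. ✓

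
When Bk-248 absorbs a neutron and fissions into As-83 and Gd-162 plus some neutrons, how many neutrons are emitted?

4

Conserve mass number: 249 = 83 + 162 + k, so k = 249 − 245 = 4.
Check atomic number: 97 = 33 + 64 + 0 = 97. ✓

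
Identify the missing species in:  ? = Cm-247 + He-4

Cf-251

Conserve mass number: A = 247 + 4, so A = 251.
Conserve atomic number: Z = 96 + 2, so Z = 98.
Z = 98 is californium, so the species is Cf-251.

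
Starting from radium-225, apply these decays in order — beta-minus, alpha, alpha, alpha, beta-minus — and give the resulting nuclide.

Start: (A, Z) = (225, 88).
After β⁻: (225, 89).
After α: (221, 87).
After α: (217, 85).
After α: (213, 83).
After β⁻: (213, 84).
Z = 84 is polonium.

Po-213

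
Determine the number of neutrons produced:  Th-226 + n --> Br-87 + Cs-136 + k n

Conserve mass number: 227 = 87 + 136 + k, so k = 227 − 223 = 4.
Check atomic number: 90 = 35 + 55 + 0 = 90. ✓

4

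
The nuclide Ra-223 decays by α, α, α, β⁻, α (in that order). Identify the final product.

Tl-207

Start: (A, Z) = (223, 88).
After α: (219, 86).
After α: (215, 84).
After α: (211, 82).
After β⁻: (211, 83).
After α: (207, 81).
Z = 81 is thallium.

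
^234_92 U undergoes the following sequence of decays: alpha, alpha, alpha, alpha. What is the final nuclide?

Po-218

Start: (A, Z) = (234, 92).
After α: (230, 90).
After α: (226, 88).
After α: (222, 86).
After α: (218, 84).
Z = 84 is polonium.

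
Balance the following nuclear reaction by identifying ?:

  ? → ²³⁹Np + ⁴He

Conserve mass number: A = 239 + 4, so A = 243.
Conserve atomic number: Z = 93 + 2, so Z = 95.
Z = 95 is americium, so the species is ²⁴³Am.

Am-243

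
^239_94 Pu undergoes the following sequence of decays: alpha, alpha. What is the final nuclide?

Start: (A, Z) = (239, 94).
After α: (235, 92).
After α: (231, 90).
Z = 90 is thorium.

Th-231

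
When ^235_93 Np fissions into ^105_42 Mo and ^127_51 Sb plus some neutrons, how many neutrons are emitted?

Conserve mass number: 235 = 105 + 127 + k, so k = 235 − 232 = 3.
Check atomic number: 93 = 42 + 51 + 0 = 93. ✓

3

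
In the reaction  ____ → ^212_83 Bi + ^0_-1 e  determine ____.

Conserve mass number: A = 212 + 0, so A = 212.
Conserve atomic number: Z = 83 − 1, so Z = 82.
Z = 82 is lead, so the species is ^212_82 Pb.

Pb-212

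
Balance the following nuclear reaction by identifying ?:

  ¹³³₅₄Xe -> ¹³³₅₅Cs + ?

Conserve mass number: 133 = 133 + A, so A = 0.
Conserve atomic number: 54 = 55 + Z, so Z = -1.
A = 0 and Z = -1 is ⁰₋₁e — a beta-minus particle.

beta-minus particle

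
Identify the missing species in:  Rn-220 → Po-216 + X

Conserve mass number: 220 = 216 + A, so A = 4.
Conserve atomic number: 86 = 84 + Z, so Z = 2.
A = 4 and Z = 2 is He-4 — an alpha particle.

alpha particle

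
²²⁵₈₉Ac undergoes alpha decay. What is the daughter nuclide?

Fr-221

Alpha decay: mass number changes by -4, atomic number by -2.
A: 225 − 4 = 221; Z: 89 − 2 = 87.
Z = 87 is francium, so the daughter is ²²¹₈₇Fr.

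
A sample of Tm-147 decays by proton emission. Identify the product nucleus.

Proton emission: mass number changes by -1, atomic number by -1.
A: 147 − 1 = 146; Z: 69 − 1 = 68.
Z = 68 is erbium, so the daughter is Er-146.

Er-146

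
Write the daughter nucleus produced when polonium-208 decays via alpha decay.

Alpha decay: mass number changes by -4, atomic number by -2.
A: 208 − 4 = 204; Z: 84 − 2 = 82.
Z = 82 is lead, so the daughter is lead-204.

Pb-204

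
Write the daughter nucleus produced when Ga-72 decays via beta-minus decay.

Ge-72

Beta-minus decay: mass number changes by +0, atomic number by +1.
A: 72 = 72; Z: 31 + 1 = 32.
Z = 32 is germanium, so the daughter is Ge-72.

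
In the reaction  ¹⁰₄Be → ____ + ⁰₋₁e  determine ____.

B-10

Conserve mass number: 10 = A + 0, so A = 10.
Conserve atomic number: 4 = Z − 1, so Z = 5.
Z = 5 is boron, so the species is ¹⁰₅B.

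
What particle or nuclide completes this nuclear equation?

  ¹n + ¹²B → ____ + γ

B-13

Conserve mass number: 1 + 12 = A + 0, so A = 13.
Conserve atomic number: 0 + 5 = Z + 0, so Z = 5.
Z = 5 is boron, so the species is ¹³B.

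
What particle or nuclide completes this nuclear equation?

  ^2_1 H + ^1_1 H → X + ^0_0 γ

Conserve mass number: 2 + 1 = A + 0, so A = 3.
Conserve atomic number: 1 + 1 = Z + 0, so Z = 2.
Z = 2 is helium, so the species is ^3_2 He.

He-3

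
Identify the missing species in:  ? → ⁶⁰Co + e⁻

Conserve mass number: A = 60 + 0, so A = 60.
Conserve atomic number: Z = 27 − 1, so Z = 26.
Z = 26 is iron, so the species is ⁶⁰Fe.

Fe-60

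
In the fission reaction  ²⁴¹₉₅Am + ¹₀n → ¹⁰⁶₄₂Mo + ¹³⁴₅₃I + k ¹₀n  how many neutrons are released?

2

Conserve mass number: 242 = 106 + 134 + k, so k = 242 − 240 = 2.
Check atomic number: 95 = 42 + 53 + 0 = 95. ✓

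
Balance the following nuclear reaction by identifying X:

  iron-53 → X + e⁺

Conserve mass number: 53 = A + 0, so A = 53.
Conserve atomic number: 26 = Z + 1, so Z = 25.
Z = 25 is manganese, so the species is manganese-53.

Mn-53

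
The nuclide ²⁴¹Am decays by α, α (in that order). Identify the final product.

Pa-233

Start: (A, Z) = (241, 95).
After α: (237, 93).
After α: (233, 91).
Z = 91 is protactinium.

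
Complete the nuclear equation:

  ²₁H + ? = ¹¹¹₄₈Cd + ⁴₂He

Conserve mass number: 2 + A = 111 + 4, so A = 113.
Conserve atomic number: 1 + Z = 48 + 2, so Z = 49.
Z = 49 is indium, so the species is ¹¹³₄₉In.

In-113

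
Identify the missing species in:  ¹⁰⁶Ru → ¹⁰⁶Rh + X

beta-minus particle

Conserve mass number: 106 = 106 + A, so A = 0.
Conserve atomic number: 44 = 45 + Z, so Z = -1.
A = 0 and Z = -1 is e⁻ — a beta-minus particle.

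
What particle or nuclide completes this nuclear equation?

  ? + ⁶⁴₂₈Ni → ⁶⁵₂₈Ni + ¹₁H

deuteron

Conserve mass number: A + 64 = 65 + 1, so A = 2.
Conserve atomic number: Z + 28 = 28 + 1, so Z = 1.
A = 2 and Z = 1 is ²₁H — a deuteron.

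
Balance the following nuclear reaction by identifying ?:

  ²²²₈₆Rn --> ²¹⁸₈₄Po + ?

Conserve mass number: 222 = 218 + A, so A = 4.
Conserve atomic number: 86 = 84 + Z, so Z = 2.
A = 4 and Z = 2 is ⁴₂He — an alpha particle.

alpha particle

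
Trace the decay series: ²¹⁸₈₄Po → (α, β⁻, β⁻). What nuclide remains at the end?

Start: (A, Z) = (218, 84).
After α: (214, 82).
After β⁻: (214, 83).
After β⁻: (214, 84).
Z = 84 is polonium.

Po-214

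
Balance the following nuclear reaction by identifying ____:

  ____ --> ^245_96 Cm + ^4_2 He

Cf-249

Conserve mass number: A = 245 + 4, so A = 249.
Conserve atomic number: Z = 96 + 2, so Z = 98.
Z = 98 is californium, so the species is ^249_98 Cf.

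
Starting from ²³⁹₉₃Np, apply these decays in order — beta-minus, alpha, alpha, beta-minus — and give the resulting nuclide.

Start: (A, Z) = (239, 93).
After β⁻: (239, 94).
After α: (235, 92).
After α: (231, 90).
After β⁻: (231, 91).
Z = 91 is protactinium.

Pa-231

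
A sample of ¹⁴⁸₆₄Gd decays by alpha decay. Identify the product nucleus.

Alpha decay: mass number changes by -4, atomic number by -2.
A: 148 − 4 = 144; Z: 64 − 2 = 62.
Z = 62 is samarium, so the daughter is ¹⁴⁴₆₂Sm.

Sm-144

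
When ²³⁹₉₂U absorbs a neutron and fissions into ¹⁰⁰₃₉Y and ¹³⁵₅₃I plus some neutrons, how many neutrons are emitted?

5

Conserve mass number: 240 = 100 + 135 + k, so k = 240 − 235 = 5.
Check atomic number: 92 = 39 + 53 + 0 = 92. ✓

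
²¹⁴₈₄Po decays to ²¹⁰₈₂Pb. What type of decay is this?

alpha decay

ΔA = 210 − 214 = -4; ΔZ = 82 − 84 = -2.
A drops by 4 and Z drops by 2 — the signature of alpha emission.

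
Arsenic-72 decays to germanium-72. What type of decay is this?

beta-plus decay or electron capture

ΔA = 72 − 72 = 0; ΔZ = 32 − 33 = -1.
A is unchanged and Z drops by 1 — a proton has become a neutron (β⁺ emission or electron capture).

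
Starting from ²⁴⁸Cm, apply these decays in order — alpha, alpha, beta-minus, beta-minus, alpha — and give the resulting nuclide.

U-236

Start: (A, Z) = (248, 96).
After α: (244, 94).
After α: (240, 92).
After β⁻: (240, 93).
After β⁻: (240, 94).
After α: (236, 92).
Z = 92 is uranium.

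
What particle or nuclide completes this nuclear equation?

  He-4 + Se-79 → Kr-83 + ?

Conserve mass number: 4 + 79 = 83 + A, so A = 0.
Conserve atomic number: 2 + 34 = 36 + Z, so Z = 0.
A = 0 and Z = 0 is γ — a gamma ray.

gamma ray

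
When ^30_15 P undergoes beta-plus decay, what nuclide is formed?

Si-30

Beta-plus decay: mass number changes by +0, atomic number by -1.
A: 30 = 30; Z: 15 − 1 = 14.
Z = 14 is silicon, so the daughter is ^30_14 Si.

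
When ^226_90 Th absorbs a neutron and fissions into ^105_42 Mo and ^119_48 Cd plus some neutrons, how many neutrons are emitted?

3

Conserve mass number: 227 = 105 + 119 + k, so k = 227 − 224 = 3.
Check atomic number: 90 = 42 + 48 + 0 = 90. ✓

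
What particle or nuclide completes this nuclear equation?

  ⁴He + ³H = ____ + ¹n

Conserve mass number: 4 + 3 = A + 1, so A = 6.
Conserve atomic number: 2 + 1 = Z + 0, so Z = 3.
Z = 3 is lithium, so the species is ⁶Li.

Li-6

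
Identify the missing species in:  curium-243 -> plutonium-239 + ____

alpha particle

Conserve mass number: 243 = 239 + A, so A = 4.
Conserve atomic number: 96 = 94 + Z, so Z = 2.
A = 4 and Z = 2 is helium-4 — an alpha particle.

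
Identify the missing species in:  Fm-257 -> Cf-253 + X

alpha particle

Conserve mass number: 257 = 253 + A, so A = 4.
Conserve atomic number: 100 = 98 + Z, so Z = 2.
A = 4 and Z = 2 is He-4 — an alpha particle.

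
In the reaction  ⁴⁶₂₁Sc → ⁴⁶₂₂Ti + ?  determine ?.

beta-minus particle

Conserve mass number: 46 = 46 + A, so A = 0.
Conserve atomic number: 21 = 22 + Z, so Z = -1.
A = 0 and Z = -1 is ⁰₋₁e — a beta-minus particle.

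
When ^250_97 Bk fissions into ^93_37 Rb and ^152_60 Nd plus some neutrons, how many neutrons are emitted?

Conserve mass number: 250 = 93 + 152 + k, so k = 250 − 245 = 5.
Check atomic number: 97 = 37 + 60 + 0 = 97. ✓

5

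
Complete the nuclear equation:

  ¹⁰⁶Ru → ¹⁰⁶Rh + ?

beta-minus particle

Conserve mass number: 106 = 106 + A, so A = 0.
Conserve atomic number: 44 = 45 + Z, so Z = -1.
A = 0 and Z = -1 is e⁻ — a beta-minus particle.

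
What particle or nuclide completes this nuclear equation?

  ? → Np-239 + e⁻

U-239

Conserve mass number: A = 239 + 0, so A = 239.
Conserve atomic number: Z = 93 − 1, so Z = 92.
Z = 92 is uranium, so the species is U-239.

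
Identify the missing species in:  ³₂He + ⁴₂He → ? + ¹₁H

Conserve mass number: 3 + 4 = A + 1, so A = 6.
Conserve atomic number: 2 + 2 = Z + 1, so Z = 3.
Z = 3 is lithium, so the species is ⁶₃Li.

Li-6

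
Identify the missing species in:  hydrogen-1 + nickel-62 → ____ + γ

Conserve mass number: 1 + 62 = A + 0, so A = 63.
Conserve atomic number: 1 + 28 = Z + 0, so Z = 29.
Z = 29 is copper, so the species is copper-63.

Cu-63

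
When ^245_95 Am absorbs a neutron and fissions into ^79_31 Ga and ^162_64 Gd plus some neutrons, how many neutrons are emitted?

5

Conserve mass number: 246 = 79 + 162 + k, so k = 246 − 241 = 5.
Check atomic number: 95 = 31 + 64 + 0 = 95. ✓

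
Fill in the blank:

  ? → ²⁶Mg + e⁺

Al-26

Conserve mass number: A = 26 + 0, so A = 26.
Conserve atomic number: Z = 12 + 1, so Z = 13.
Z = 13 is aluminium, so the species is ²⁶Al.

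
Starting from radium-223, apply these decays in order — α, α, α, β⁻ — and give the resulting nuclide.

Bi-211

Start: (A, Z) = (223, 88).
After α: (219, 86).
After α: (215, 84).
After α: (211, 82).
After β⁻: (211, 83).
Z = 83 is bismuth.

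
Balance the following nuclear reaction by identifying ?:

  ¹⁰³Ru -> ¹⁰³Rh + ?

beta-minus particle

Conserve mass number: 103 = 103 + A, so A = 0.
Conserve atomic number: 44 = 45 + Z, so Z = -1.
A = 0 and Z = -1 is e⁻ — a beta-minus particle.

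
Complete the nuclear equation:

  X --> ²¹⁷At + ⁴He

Conserve mass number: A = 217 + 4, so A = 221.
Conserve atomic number: Z = 85 + 2, so Z = 87.
Z = 87 is francium, so the species is ²²¹Fr.

Fr-221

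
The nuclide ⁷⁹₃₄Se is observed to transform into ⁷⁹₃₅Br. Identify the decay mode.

ΔA = 79 − 79 = 0; ΔZ = 35 − 34 = +1.
A is unchanged and Z rises by 1 — a neutron has become a proton (β⁻ decay).

beta-minus decay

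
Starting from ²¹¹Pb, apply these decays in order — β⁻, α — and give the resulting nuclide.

Tl-207

Start: (A, Z) = (211, 82).
After β⁻: (211, 83).
After α: (207, 81).
Z = 81 is thallium.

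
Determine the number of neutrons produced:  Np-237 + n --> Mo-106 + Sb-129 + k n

Conserve mass number: 238 = 106 + 129 + k, so k = 238 − 235 = 3.
Check atomic number: 93 = 42 + 51 + 0 = 93. ✓

3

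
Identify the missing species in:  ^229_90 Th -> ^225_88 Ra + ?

Conserve mass number: 229 = 225 + A, so A = 4.
Conserve atomic number: 90 = 88 + Z, so Z = 2.
A = 4 and Z = 2 is ^4_2 He — an alpha particle.

alpha particle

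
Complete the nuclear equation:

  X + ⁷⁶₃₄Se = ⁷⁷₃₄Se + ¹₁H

deuteron

Conserve mass number: A + 76 = 77 + 1, so A = 2.
Conserve atomic number: Z + 34 = 34 + 1, so Z = 1.
A = 2 and Z = 1 is ²₁H — a deuteron.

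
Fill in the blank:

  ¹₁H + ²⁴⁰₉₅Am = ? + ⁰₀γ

Cm-241

Conserve mass number: 1 + 240 = A + 0, so A = 241.
Conserve atomic number: 1 + 95 = Z + 0, so Z = 96.
Z = 96 is curium, so the species is ²⁴¹₉₆Cm.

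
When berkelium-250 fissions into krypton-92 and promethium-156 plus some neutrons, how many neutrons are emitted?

Conserve mass number: 250 = 92 + 156 + k, so k = 250 − 248 = 2.
Check atomic number: 97 = 36 + 61 + 0 = 97. ✓

2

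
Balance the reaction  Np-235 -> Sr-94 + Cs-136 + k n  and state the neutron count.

Conserve mass number: 235 = 94 + 136 + k, so k = 235 − 230 = 5.
Check atomic number: 93 = 38 + 55 + 0 = 93. ✓

5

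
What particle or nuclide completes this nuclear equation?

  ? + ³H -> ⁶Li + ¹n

alpha particle

Conserve mass number: A + 3 = 6 + 1, so A = 4.
Conserve atomic number: Z + 1 = 3 + 0, so Z = 2.
A = 4 and Z = 2 is ⁴He — an alpha particle.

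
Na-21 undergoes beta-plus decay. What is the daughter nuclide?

Ne-21

Beta-plus decay: mass number changes by +0, atomic number by -1.
A: 21 = 21; Z: 11 − 1 = 10.
Z = 10 is neon, so the daughter is Ne-21.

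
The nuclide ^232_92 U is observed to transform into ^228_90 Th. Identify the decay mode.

alpha decay

ΔA = 228 − 232 = -4; ΔZ = 90 − 92 = -2.
A drops by 4 and Z drops by 2 — the signature of alpha emission.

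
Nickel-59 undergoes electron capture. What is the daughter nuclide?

Electron capture: mass number changes by +0, atomic number by -1.
A: 59 = 59; Z: 28 − 1 = 27.
Z = 27 is cobalt, so the daughter is cobalt-59.

Co-59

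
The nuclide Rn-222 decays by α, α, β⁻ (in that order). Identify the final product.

Bi-214

Start: (A, Z) = (222, 86).
After α: (218, 84).
After α: (214, 82).
After β⁻: (214, 83).
Z = 83 is bismuth.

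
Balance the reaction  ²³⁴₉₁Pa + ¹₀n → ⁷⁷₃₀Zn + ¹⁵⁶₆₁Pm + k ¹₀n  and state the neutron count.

Conserve mass number: 235 = 77 + 156 + k, so k = 235 − 233 = 2.
Check atomic number: 91 = 30 + 61 + 0 = 91. ✓

2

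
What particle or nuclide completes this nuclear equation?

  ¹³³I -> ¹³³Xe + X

beta-minus particle

Conserve mass number: 133 = 133 + A, so A = 0.
Conserve atomic number: 53 = 54 + Z, so Z = -1.
A = 0 and Z = -1 is e⁻ — a beta-minus particle.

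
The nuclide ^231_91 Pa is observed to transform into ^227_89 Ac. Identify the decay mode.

ΔA = 227 − 231 = -4; ΔZ = 89 − 91 = -2.
A drops by 4 and Z drops by 2 — the signature of alpha emission.

alpha decay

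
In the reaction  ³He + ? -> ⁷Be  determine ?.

Conserve mass number: 3 + A = 7, so A = 4.
Conserve atomic number: 2 + Z = 4, so Z = 2.
A = 4 and Z = 2 is ⁴He — an alpha particle.

alpha particle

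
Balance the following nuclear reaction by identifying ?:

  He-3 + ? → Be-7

Conserve mass number: 3 + A = 7, so A = 4.
Conserve atomic number: 2 + Z = 4, so Z = 2.
A = 4 and Z = 2 is He-4 — an alpha particle.

alpha particle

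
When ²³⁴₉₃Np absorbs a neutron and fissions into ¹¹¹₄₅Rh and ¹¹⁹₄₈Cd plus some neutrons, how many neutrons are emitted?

Conserve mass number: 235 = 111 + 119 + k, so k = 235 − 230 = 5.
Check atomic number: 93 = 45 + 48 + 0 = 93. ✓

5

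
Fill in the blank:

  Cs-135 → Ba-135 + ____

Conserve mass number: 135 = 135 + A, so A = 0.
Conserve atomic number: 55 = 56 + Z, so Z = -1.
A = 0 and Z = -1 is e⁻ — a beta-minus particle.

beta-minus particle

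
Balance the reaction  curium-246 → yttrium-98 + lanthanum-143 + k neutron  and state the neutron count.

Conserve mass number: 246 = 98 + 143 + k, so k = 246 − 241 = 5.
Check atomic number: 96 = 39 + 57 + 0 = 96. ✓

5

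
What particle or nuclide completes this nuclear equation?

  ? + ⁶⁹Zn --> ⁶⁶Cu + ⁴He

proton

Conserve mass number: A + 69 = 66 + 4, so A = 1.
Conserve atomic number: Z + 30 = 29 + 2, so Z = 1.
A = 1 and Z = 1 is ¹H — a proton.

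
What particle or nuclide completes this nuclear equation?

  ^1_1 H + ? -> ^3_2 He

deuteron

Conserve mass number: 1 + A = 3, so A = 2.
Conserve atomic number: 1 + Z = 2, so Z = 1.
A = 2 and Z = 1 is ^2_1 H — a deuteron.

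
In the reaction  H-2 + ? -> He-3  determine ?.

proton

Conserve mass number: 2 + A = 3, so A = 1.
Conserve atomic number: 1 + Z = 2, so Z = 1.
A = 1 and Z = 1 is H-1 — a proton.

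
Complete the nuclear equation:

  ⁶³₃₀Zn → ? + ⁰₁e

Conserve mass number: 63 = A + 0, so A = 63.
Conserve atomic number: 30 = Z + 1, so Z = 29.
Z = 29 is copper, so the species is ⁶³₂₉Cu.

Cu-63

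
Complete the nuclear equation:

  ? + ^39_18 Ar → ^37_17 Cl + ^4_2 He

Conserve mass number: A + 39 = 37 + 4, so A = 2.
Conserve atomic number: Z + 18 = 17 + 2, so Z = 1.
A = 2 and Z = 1 is ^2_1 H — a deuteron.

deuteron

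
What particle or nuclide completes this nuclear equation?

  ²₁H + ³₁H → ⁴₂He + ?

Conserve mass number: 2 + 3 = 4 + A, so A = 1.
Conserve atomic number: 1 + 1 = 2 + Z, so Z = 0.
A = 1 and Z = 0 is ¹₀n — a neutron.

neutron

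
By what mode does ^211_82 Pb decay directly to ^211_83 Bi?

ΔA = 211 − 211 = 0; ΔZ = 83 − 82 = +1.
A is unchanged and Z rises by 1 — a neutron has become a proton (β⁻ decay).

beta-minus decay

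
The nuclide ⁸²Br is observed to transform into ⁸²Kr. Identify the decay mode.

ΔA = 82 − 82 = 0; ΔZ = 36 − 35 = +1.
A is unchanged and Z rises by 1 — a neutron has become a proton (β⁻ decay).

beta-minus decay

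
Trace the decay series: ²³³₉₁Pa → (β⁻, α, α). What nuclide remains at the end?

Ra-225

Start: (A, Z) = (233, 91).
After β⁻: (233, 92).
After α: (229, 90).
After α: (225, 88).
Z = 88 is radium.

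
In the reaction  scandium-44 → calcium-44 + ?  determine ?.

Conserve mass number: 44 = 44 + A, so A = 0.
Conserve atomic number: 21 = 20 + Z, so Z = 1.
A = 0 and Z = 1 is e⁺ — a positron.

positron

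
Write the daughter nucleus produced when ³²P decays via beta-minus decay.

Beta-minus decay: mass number changes by +0, atomic number by +1.
A: 32 = 32; Z: 15 + 1 = 16.
Z = 16 is sulfur, so the daughter is ³²S.

S-32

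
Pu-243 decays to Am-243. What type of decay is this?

ΔA = 243 − 243 = 0; ΔZ = 95 − 94 = +1.
A is unchanged and Z rises by 1 — a neutron has become a proton (β⁻ decay).

beta-minus decay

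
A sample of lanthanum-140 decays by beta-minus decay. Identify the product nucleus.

Beta-minus decay: mass number changes by +0, atomic number by +1.
A: 140 = 140; Z: 57 + 1 = 58.
Z = 58 is cerium, so the daughter is cerium-140.

Ce-140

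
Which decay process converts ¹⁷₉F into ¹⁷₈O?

beta-plus decay or electron capture

ΔA = 17 − 17 = 0; ΔZ = 8 − 9 = -1.
A is unchanged and Z drops by 1 — a proton has become a neutron (β⁺ emission or electron capture).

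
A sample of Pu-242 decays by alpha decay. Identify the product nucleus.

Alpha decay: mass number changes by -4, atomic number by -2.
A: 242 − 4 = 238; Z: 94 − 2 = 92.
Z = 92 is uranium, so the daughter is U-238.

U-238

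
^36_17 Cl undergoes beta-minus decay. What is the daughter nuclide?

Beta-minus decay: mass number changes by +0, atomic number by +1.
A: 36 = 36; Z: 17 + 1 = 18.
Z = 18 is argon, so the daughter is ^36_18 Ar.

Ar-36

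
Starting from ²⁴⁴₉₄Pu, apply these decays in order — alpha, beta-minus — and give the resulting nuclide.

Np-240

Start: (A, Z) = (244, 94).
After α: (240, 92).
After β⁻: (240, 93).
Z = 93 is neptunium.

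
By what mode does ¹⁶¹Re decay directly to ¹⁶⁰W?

proton emission

ΔA = 160 − 161 = -1; ΔZ = 74 − 75 = -1.
A drops by 1 and Z drops by 1 — a proton was emitted.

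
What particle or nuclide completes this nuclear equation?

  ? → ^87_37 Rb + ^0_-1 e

Conserve mass number: A = 87 + 0, so A = 87.
Conserve atomic number: Z = 37 − 1, so Z = 36.
Z = 36 is krypton, so the species is ^87_36 Kr.

Kr-87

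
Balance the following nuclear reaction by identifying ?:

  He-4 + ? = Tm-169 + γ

Conserve mass number: 4 + A = 169 + 0, so A = 165.
Conserve atomic number: 2 + Z = 69 + 0, so Z = 67.
Z = 67 is holmium, so the species is Ho-165.

Ho-165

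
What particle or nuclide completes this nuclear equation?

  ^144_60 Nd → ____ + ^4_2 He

Conserve mass number: 144 = A + 4, so A = 140.
Conserve atomic number: 60 = Z + 2, so Z = 58.
Z = 58 is cerium, so the species is ^140_58 Ce.

Ce-140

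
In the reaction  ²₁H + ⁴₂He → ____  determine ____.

Conserve mass number: 2 + 4 = A, so A = 6.
Conserve atomic number: 1 + 2 = Z, so Z = 3.
Z = 3 is lithium, so the species is ⁶₃Li.

Li-6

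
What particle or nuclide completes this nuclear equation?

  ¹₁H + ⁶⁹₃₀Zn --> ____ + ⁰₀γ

Ga-70

Conserve mass number: 1 + 69 = A + 0, so A = 70.
Conserve atomic number: 1 + 30 = Z + 0, so Z = 31.
Z = 31 is gallium, so the species is ⁷⁰₃₁Ga.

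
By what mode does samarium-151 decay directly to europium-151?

ΔA = 151 − 151 = 0; ΔZ = 63 − 62 = +1.
A is unchanged and Z rises by 1 — a neutron has become a proton (β⁻ decay).

beta-minus decay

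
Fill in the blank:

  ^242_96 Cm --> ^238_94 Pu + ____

alpha particle

Conserve mass number: 242 = 238 + A, so A = 4.
Conserve atomic number: 96 = 94 + Z, so Z = 2.
A = 4 and Z = 2 is ^4_2 He — an alpha particle.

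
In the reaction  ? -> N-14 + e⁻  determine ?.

C-14

Conserve mass number: A = 14 + 0, so A = 14.
Conserve atomic number: Z = 7 − 1, so Z = 6.
Z = 6 is carbon, so the species is C-14.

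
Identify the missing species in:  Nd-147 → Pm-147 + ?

Conserve mass number: 147 = 147 + A, so A = 0.
Conserve atomic number: 60 = 61 + Z, so Z = -1.
A = 0 and Z = -1 is e⁻ — a beta-minus particle.

beta-minus particle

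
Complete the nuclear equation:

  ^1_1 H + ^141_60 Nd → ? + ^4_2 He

Pr-138

Conserve mass number: 1 + 141 = A + 4, so A = 138.
Conserve atomic number: 1 + 60 = Z + 2, so Z = 59.
Z = 59 is praseodymium, so the species is ^138_59 Pr.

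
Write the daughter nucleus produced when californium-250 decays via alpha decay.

Cm-246

Alpha decay: mass number changes by -4, atomic number by -2.
A: 250 − 4 = 246; Z: 98 − 2 = 96.
Z = 96 is curium, so the daughter is curium-246.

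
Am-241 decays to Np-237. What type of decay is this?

alpha decay

ΔA = 237 − 241 = -4; ΔZ = 93 − 95 = -2.
A drops by 4 and Z drops by 2 — the signature of alpha emission.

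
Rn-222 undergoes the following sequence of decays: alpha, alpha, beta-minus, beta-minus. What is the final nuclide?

Start: (A, Z) = (222, 86).
After α: (218, 84).
After α: (214, 82).
After β⁻: (214, 83).
After β⁻: (214, 84).
Z = 84 is polonium.

Po-214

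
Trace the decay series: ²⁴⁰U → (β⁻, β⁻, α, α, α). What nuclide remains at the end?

Ra-228

Start: (A, Z) = (240, 92).
After β⁻: (240, 93).
After β⁻: (240, 94).
After α: (236, 92).
After α: (232, 90).
After α: (228, 88).
Z = 88 is radium.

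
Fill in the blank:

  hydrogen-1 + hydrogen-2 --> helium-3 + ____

Conserve mass number: 1 + 2 = 3 + A, so A = 0.
Conserve atomic number: 1 + 1 = 2 + Z, so Z = 0.
A = 0 and Z = 0 is γ — a gamma ray.

gamma ray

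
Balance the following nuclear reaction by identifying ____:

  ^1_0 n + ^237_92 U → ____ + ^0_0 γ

U-238

Conserve mass number: 1 + 237 = A + 0, so A = 238.
Conserve atomic number: 0 + 92 = Z + 0, so Z = 92.
Z = 92 is uranium, so the species is ^238_92 U.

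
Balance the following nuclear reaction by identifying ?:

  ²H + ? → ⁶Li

alpha particle

Conserve mass number: 2 + A = 6, so A = 4.
Conserve atomic number: 1 + Z = 3, so Z = 2.
A = 4 and Z = 2 is ⁴He — an alpha particle.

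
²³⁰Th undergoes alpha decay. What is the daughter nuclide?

Alpha decay: mass number changes by -4, atomic number by -2.
A: 230 − 4 = 226; Z: 90 − 2 = 88.
Z = 88 is radium, so the daughter is ²²⁶Ra.

Ra-226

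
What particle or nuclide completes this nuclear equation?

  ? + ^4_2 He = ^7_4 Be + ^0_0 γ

He-3

Conserve mass number: A + 4 = 7 + 0, so A = 3.
Conserve atomic number: Z + 2 = 4 + 0, so Z = 2.
Z = 2 is helium, so the species is ^3_2 He.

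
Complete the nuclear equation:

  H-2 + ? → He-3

proton

Conserve mass number: 2 + A = 3, so A = 1.
Conserve atomic number: 1 + Z = 2, so Z = 1.
A = 1 and Z = 1 is H-1 — a proton.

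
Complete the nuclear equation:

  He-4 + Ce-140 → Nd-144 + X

gamma ray

Conserve mass number: 4 + 140 = 144 + A, so A = 0.
Conserve atomic number: 2 + 58 = 60 + Z, so Z = 0.
A = 0 and Z = 0 is γ — a gamma ray.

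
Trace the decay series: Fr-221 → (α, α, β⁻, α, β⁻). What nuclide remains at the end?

Bi-209

Start: (A, Z) = (221, 87).
After α: (217, 85).
After α: (213, 83).
After β⁻: (213, 84).
After α: (209, 82).
After β⁻: (209, 83).
Z = 83 is bismuth.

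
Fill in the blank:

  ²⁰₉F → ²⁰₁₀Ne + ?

Conserve mass number: 20 = 20 + A, so A = 0.
Conserve atomic number: 9 = 10 + Z, so Z = -1.
A = 0 and Z = -1 is ⁰₋₁e — a beta-minus particle.

beta-minus particle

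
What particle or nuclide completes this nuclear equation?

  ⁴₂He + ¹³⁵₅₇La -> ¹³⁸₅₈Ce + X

Conserve mass number: 4 + 135 = 138 + A, so A = 1.
Conserve atomic number: 2 + 57 = 58 + Z, so Z = 1.
A = 1 and Z = 1 is ¹₁H — a proton.

proton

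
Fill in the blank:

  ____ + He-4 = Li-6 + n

Conserve mass number: A + 4 = 6 + 1, so A = 3.
Conserve atomic number: Z + 2 = 3 + 0, so Z = 1.
A = 3 and Z = 1 is H-3 — a triton.

triton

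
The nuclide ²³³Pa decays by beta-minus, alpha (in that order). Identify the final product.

Start: (A, Z) = (233, 91).
After β⁻: (233, 92).
After α: (229, 90).
Z = 90 is thorium.

Th-229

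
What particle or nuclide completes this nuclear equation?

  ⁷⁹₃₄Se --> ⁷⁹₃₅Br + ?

Conserve mass number: 79 = 79 + A, so A = 0.
Conserve atomic number: 34 = 35 + Z, so Z = -1.
A = 0 and Z = -1 is ⁰₋₁e — a beta-minus particle.

beta-minus particle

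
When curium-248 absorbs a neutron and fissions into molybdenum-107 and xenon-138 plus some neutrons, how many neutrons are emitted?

4

Conserve mass number: 249 = 107 + 138 + k, so k = 249 − 245 = 4.
Check atomic number: 96 = 42 + 54 + 0 = 96. ✓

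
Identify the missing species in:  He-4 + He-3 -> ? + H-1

Li-6

Conserve mass number: 4 + 3 = A + 1, so A = 6.
Conserve atomic number: 2 + 2 = Z + 1, so Z = 3.
Z = 3 is lithium, so the species is Li-6.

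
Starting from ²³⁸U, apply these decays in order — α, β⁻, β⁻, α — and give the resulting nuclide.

Start: (A, Z) = (238, 92).
After α: (234, 90).
After β⁻: (234, 91).
After β⁻: (234, 92).
After α: (230, 90).
Z = 90 is thorium.

Th-230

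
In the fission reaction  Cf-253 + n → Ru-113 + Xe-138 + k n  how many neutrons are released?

Conserve mass number: 254 = 113 + 138 + k, so k = 254 − 251 = 3.
Check atomic number: 98 = 44 + 54 + 0 = 98. ✓

3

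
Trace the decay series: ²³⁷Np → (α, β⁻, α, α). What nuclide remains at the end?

Start: (A, Z) = (237, 93).
After α: (233, 91).
After β⁻: (233, 92).
After α: (229, 90).
After α: (225, 88).
Z = 88 is radium.

Ra-225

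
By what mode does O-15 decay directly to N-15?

beta-plus decay or electron capture

ΔA = 15 − 15 = 0; ΔZ = 7 − 8 = -1.
A is unchanged and Z drops by 1 — a proton has become a neutron (β⁺ emission or electron capture).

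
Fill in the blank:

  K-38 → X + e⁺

Ar-38

Conserve mass number: 38 = A + 0, so A = 38.
Conserve atomic number: 19 = Z + 1, so Z = 18.
Z = 18 is argon, so the species is Ar-38.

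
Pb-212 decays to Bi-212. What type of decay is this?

ΔA = 212 − 212 = 0; ΔZ = 83 − 82 = +1.
A is unchanged and Z rises by 1 — a neutron has become a proton (β⁻ decay).

beta-minus decay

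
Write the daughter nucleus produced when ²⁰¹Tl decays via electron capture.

Hg-201

Electron capture: mass number changes by +0, atomic number by -1.
A: 201 = 201; Z: 81 − 1 = 80.
Z = 80 is mercury, so the daughter is ²⁰¹Hg.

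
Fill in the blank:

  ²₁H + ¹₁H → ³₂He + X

Conserve mass number: 2 + 1 = 3 + A, so A = 0.
Conserve atomic number: 1 + 1 = 2 + Z, so Z = 0.
A = 0 and Z = 0 is ⁰₀γ — a gamma ray.

gamma ray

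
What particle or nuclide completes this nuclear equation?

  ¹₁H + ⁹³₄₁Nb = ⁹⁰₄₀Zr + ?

Conserve mass number: 1 + 93 = 90 + A, so A = 4.
Conserve atomic number: 1 + 41 = 40 + Z, so Z = 2.
A = 4 and Z = 2 is ⁴₂He — an alpha particle.

alpha particle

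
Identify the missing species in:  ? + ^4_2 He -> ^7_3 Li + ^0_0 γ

Conserve mass number: A + 4 = 7 + 0, so A = 3.
Conserve atomic number: Z + 2 = 3 + 0, so Z = 1.
A = 3 and Z = 1 is ^3_1 H — a triton.

triton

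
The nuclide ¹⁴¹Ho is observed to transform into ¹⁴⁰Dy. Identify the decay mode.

ΔA = 140 − 141 = -1; ΔZ = 66 − 67 = -1.
A drops by 1 and Z drops by 1 — a proton was emitted.

proton emission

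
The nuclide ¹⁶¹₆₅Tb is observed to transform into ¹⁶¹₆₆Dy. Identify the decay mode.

ΔA = 161 − 161 = 0; ΔZ = 66 − 65 = +1.
A is unchanged and Z rises by 1 — a neutron has become a proton (β⁻ decay).

beta-minus decay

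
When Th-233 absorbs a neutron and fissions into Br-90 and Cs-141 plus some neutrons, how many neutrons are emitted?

Conserve mass number: 234 = 90 + 141 + k, so k = 234 − 231 = 3.
Check atomic number: 90 = 35 + 55 + 0 = 90. ✓

3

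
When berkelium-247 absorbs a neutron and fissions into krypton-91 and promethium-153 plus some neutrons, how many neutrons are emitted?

4

Conserve mass number: 248 = 91 + 153 + k, so k = 248 − 244 = 4.
Check atomic number: 97 = 36 + 61 + 0 = 97. ✓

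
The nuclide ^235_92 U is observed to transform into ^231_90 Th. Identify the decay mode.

ΔA = 231 − 235 = -4; ΔZ = 90 − 92 = -2.
A drops by 4 and Z drops by 2 — the signature of alpha emission.

alpha decay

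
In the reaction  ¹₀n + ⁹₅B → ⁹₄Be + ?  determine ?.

Conserve mass number: 1 + 9 = 9 + A, so A = 1.
Conserve atomic number: 0 + 5 = 4 + Z, so Z = 1.
A = 1 and Z = 1 is ¹₁H — a proton.

proton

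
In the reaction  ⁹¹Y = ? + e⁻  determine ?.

Conserve mass number: 91 = A + 0, so A = 91.
Conserve atomic number: 39 = Z − 1, so Z = 40.
Z = 40 is zirconium, so the species is ⁹¹Zr.

Zr-91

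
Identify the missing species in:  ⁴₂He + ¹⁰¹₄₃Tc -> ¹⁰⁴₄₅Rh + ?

neutron

Conserve mass number: 4 + 101 = 104 + A, so A = 1.
Conserve atomic number: 2 + 43 = 45 + Z, so Z = 0.
A = 1 and Z = 0 is ¹₀n — a neutron.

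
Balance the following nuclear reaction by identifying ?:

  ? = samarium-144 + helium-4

Gd-148

Conserve mass number: A = 144 + 4, so A = 148.
Conserve atomic number: Z = 62 + 2, so Z = 64.
Z = 64 is gadolinium, so the species is gadolinium-148.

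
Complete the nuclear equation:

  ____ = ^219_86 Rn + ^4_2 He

Conserve mass number: A = 219 + 4, so A = 223.
Conserve atomic number: Z = 86 + 2, so Z = 88.
Z = 88 is radium, so the species is ^223_88 Ra.

Ra-223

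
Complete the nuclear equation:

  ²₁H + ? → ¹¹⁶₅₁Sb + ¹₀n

Sn-115

Conserve mass number: 2 + A = 116 + 1, so A = 115.
Conserve atomic number: 1 + Z = 51 + 0, so Z = 50.
Z = 50 is tin, so the species is ¹¹⁵₅₀Sn.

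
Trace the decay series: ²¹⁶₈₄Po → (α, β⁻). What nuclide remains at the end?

Bi-212

Start: (A, Z) = (216, 84).
After α: (212, 82).
After β⁻: (212, 83).
Z = 83 is bismuth.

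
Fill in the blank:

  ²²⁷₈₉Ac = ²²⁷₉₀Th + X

beta-minus particle

Conserve mass number: 227 = 227 + A, so A = 0.
Conserve atomic number: 89 = 90 + Z, so Z = -1.
A = 0 and Z = -1 is ⁰₋₁e — a beta-minus particle.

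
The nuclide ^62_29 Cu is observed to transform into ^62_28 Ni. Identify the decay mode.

beta-plus decay or electron capture

ΔA = 62 − 62 = 0; ΔZ = 28 − 29 = -1.
A is unchanged and Z drops by 1 — a proton has become a neutron (β⁺ emission or electron capture).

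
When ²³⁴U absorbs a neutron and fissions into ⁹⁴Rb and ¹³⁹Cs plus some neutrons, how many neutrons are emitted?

2

Conserve mass number: 235 = 94 + 139 + k, so k = 235 − 233 = 2.
Check atomic number: 92 = 37 + 55 + 0 = 92. ✓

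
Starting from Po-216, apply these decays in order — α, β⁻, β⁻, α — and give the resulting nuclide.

Start: (A, Z) = (216, 84).
After α: (212, 82).
After β⁻: (212, 83).
After β⁻: (212, 84).
After α: (208, 82).
Z = 82 is lead.

Pb-208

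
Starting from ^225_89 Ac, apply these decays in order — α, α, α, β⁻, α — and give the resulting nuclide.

Start: (A, Z) = (225, 89).
After α: (221, 87).
After α: (217, 85).
After α: (213, 83).
After β⁻: (213, 84).
After α: (209, 82).
Z = 82 is lead.

Pb-209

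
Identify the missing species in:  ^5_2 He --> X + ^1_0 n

He-4

Conserve mass number: 5 = A + 1, so A = 4.
Conserve atomic number: 2 = Z + 0, so Z = 2.
A = 4 and Z = 2 is ^4_2 He — an alpha particle.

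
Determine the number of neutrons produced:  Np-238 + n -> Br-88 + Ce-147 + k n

Conserve mass number: 239 = 88 + 147 + k, so k = 239 − 235 = 4.
Check atomic number: 93 = 35 + 58 + 0 = 93. ✓

4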